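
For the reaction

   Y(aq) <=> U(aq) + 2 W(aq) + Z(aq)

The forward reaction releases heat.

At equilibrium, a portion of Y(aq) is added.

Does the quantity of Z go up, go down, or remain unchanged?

increases

Adding Y (aq), a reactant, drives the reaction to the right.
The net shift is to the right. Z is a product, so its amount increases.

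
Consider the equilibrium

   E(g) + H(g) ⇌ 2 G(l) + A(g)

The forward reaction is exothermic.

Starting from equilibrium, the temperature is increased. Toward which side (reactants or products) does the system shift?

The forward reaction is exothermic. Raising T favours the endothermic direction — shift to the left.

left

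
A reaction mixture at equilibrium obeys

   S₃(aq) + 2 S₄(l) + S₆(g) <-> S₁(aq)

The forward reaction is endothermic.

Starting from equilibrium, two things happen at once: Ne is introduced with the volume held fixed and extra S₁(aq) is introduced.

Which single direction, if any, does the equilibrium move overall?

left

At constant volume, adding an inert gas leaves every reacting species' partial pressure unchanged, so Q is unchanged — no shift from this change.
Adding S₁ (aq), a product, drives the reaction to the left.
Only the nonzero effect(s) matter; the net shift is to the left.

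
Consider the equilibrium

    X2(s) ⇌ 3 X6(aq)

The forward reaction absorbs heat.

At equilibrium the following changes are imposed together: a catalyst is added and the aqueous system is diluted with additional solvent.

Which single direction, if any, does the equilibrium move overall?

A catalyst speeds both forward and reverse rates equally; it changes neither Q nor K — no shift from this change.
Dilution lowers every aqueous concentration by the same factor. Δn_aq = 3 − 0 = +3, so the system shifts toward the side with more dissolved moles — to the right.
Only the nonzero effect(s) matter; the net shift is to the right.

right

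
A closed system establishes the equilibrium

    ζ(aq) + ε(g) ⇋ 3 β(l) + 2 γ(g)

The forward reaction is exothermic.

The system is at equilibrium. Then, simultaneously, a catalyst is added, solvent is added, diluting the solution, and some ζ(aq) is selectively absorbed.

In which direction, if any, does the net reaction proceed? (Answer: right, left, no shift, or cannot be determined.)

A catalyst speeds both forward and reverse rates equally; it changes neither Q nor K — no shift from this change.
Dilution lowers every aqueous concentration by the same factor. Δn_aq = 0 − 1 = -1, so the system shifts toward the side with more dissolved moles — to the left.
Removing ζ (aq), a reactant, drives the reaction to the left.
Only the nonzero effect(s) matter; the net shift is to the left.

left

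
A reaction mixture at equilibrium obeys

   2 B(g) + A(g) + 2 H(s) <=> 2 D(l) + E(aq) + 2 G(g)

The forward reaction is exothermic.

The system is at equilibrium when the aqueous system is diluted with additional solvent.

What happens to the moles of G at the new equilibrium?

Dilution lowers every aqueous concentration by the same factor. Δn_aq = 1 − 0 = +1, so the system shifts toward the side with more dissolved moles — to the right.
The net shift is to the right. G is a product, so its amount increases.

increases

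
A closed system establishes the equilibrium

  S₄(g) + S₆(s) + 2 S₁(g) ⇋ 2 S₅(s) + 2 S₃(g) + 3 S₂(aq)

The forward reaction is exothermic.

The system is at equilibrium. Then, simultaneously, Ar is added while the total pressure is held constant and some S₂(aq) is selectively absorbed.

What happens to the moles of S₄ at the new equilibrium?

Adding inert gas at constant total pressure expands the volume and lowers every reacting partial pressure. With Δn_gas = 2 − 3 = -1, Q moves away from K toward the side with fewer gas moles, so the system shifts toward the side with more gas moles — to the left.
Removing S₂ (aq), a product, drives the reaction to the right.
The two effects oppose each other, so the net shift — and hence the change in S₄ — cannot be determined from the given information.

cannot be determined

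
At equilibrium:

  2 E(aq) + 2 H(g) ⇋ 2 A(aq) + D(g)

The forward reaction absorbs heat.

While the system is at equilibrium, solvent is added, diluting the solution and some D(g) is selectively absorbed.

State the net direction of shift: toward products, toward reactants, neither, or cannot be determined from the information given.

Dilution scales every aqueous concentration by the same factor. Δn_aq = 2 − 2 = 0, so Q is unchanged — no shift.
Removing D (g), a product, drives the reaction to the right.
Only the nonzero effect(s) matter; the net shift is to the right.

right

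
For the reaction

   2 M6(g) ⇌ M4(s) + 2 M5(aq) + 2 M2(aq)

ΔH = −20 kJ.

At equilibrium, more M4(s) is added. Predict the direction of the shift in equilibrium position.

no shift

M4 is a pure solid; its activity is 1 regardless of amount, so Q is unaffected — no shift from this change.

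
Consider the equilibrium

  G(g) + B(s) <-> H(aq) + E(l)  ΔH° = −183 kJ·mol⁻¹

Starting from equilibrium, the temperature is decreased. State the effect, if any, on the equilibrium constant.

increases

K depends on temperature via the van 't Hoff relation. The forward reaction is exothermic, so lowering T increases K.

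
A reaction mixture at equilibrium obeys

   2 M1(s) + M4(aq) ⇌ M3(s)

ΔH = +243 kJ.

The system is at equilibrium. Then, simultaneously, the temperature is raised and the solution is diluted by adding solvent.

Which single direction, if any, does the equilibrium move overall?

cannot be determined

The forward reaction is endothermic. Raising T favours the endothermic direction — shift to the right.
Dilution lowers every aqueous concentration by the same factor. Δn_aq = 0 − 1 = -1, so the system shifts toward the side with more dissolved moles — to the left.
The individual effects push in opposite directions; without quantitative information the net direction cannot be determined.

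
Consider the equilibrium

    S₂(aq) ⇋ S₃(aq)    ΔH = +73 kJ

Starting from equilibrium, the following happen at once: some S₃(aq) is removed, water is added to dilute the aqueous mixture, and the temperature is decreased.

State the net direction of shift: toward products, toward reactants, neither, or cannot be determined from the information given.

Removing S₃ (aq), a product, drives the reaction to the right.
Dilution scales every aqueous concentration by the same factor. Δn_aq = 1 − 1 = 0, so Q is unchanged — no shift.
The forward reaction is endothermic. Lowering T favours the exothermic direction — shift to the left.
The individual effects push in opposite directions; without quantitative information the net direction cannot be determined.

cannot be determined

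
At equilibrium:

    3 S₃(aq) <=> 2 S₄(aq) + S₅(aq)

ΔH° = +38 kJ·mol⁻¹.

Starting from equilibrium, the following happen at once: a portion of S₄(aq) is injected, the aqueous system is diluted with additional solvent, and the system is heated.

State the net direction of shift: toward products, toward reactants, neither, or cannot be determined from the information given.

Adding S₄ (aq), a product, drives the reaction to the left.
Dilution scales every aqueous concentration by the same factor. Δn_aq = 3 − 3 = 0, so Q is unchanged — no shift.
The forward reaction is endothermic. Raising T favours the endothermic direction — shift to the right.
The individual effects push in opposite directions; without quantitative information the net direction cannot be determined.

cannot be determined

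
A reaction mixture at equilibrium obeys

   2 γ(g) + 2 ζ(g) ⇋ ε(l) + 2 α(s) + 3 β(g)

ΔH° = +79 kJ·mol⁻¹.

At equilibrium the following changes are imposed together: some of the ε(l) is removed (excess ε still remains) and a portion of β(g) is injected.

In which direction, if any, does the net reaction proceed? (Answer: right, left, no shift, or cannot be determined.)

left

ε is a pure liquid; its activity is 1 regardless of amount, so Q is unaffected — no shift from this change.
Adding β (g), a product, drives the reaction to the left.
Only the nonzero effect(s) matter; the net shift is to the left.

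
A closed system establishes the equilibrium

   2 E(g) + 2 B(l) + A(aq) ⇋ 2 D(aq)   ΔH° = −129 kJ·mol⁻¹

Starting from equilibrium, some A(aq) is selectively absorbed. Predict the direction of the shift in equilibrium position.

left

Removing A (aq), a reactant, drives the reaction to the left.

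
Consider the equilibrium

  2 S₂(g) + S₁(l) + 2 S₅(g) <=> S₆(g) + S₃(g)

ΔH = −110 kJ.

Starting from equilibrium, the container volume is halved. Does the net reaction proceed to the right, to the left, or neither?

right

Gas moles: reactants 4, products 2 (Δn_gas = -2). Compression shifts the system toward the side with fewer moles of gas — to the right.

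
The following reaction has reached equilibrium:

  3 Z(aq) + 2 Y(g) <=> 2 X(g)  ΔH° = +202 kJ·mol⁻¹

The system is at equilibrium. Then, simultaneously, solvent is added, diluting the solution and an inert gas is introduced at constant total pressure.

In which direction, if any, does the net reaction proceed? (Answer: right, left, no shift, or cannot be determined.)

Dilution lowers every aqueous concentration by the same factor. Δn_aq = 0 − 3 = -3, so the system shifts toward the side with more dissolved moles — to the left.
Adding inert gas at constant total pressure expands the volume, scaling every reacting partial pressure by the same factor. Δn_gas = 2 − 2 = 0, so Q is unchanged — no shift.
Only the nonzero effect(s) matter; the net shift is to the left.

left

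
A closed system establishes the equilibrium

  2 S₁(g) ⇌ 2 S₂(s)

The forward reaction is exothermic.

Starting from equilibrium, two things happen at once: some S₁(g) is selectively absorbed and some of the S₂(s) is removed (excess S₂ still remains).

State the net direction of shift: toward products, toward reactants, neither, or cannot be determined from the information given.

Removing S₁ (g), a reactant, drives the reaction to the left.
S₂ is a pure solid; its activity is 1 regardless of amount, so Q is unaffected — no shift from this change.
Only the nonzero effect(s) matter; the net shift is to the left.

left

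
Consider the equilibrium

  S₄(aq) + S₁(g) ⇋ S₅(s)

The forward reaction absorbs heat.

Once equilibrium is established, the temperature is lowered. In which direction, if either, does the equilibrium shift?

The forward reaction is endothermic. Lowering T favours the exothermic direction — shift to the left.

left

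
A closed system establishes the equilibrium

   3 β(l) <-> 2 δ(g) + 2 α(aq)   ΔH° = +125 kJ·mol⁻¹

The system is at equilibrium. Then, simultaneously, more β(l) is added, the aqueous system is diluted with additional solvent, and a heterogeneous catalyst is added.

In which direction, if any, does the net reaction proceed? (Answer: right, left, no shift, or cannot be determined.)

right

β is a pure liquid; its activity is 1 regardless of amount, so Q is unaffected — no shift from this change.
Dilution lowers every aqueous concentration by the same factor. Δn_aq = 2 − 0 = +2, so the system shifts toward the side with more dissolved moles — to the right.
A catalyst speeds both forward and reverse rates equally; it changes neither Q nor K — no shift from this change.
Only the nonzero effect(s) matter; the net shift is to the right.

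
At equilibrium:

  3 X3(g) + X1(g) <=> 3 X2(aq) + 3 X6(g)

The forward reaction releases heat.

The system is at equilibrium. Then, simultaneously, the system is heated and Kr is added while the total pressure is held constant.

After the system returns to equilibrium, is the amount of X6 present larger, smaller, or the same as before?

The forward reaction is exothermic. Raising T favours the endothermic direction — shift to the left.
Adding inert gas at constant total pressure expands the volume and lowers every reacting partial pressure. With Δn_gas = 3 − 4 = -1, Q moves away from K toward the side with fewer gas moles, so the system shifts toward the side with more gas moles — to the left.
The net shift is to the left. X6 is a product, so its amount decreases.

decreases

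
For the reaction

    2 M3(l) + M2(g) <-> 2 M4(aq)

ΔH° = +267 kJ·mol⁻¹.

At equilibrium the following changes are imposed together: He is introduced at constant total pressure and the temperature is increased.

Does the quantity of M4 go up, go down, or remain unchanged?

Adding inert gas at constant total pressure expands the volume and lowers every reacting partial pressure. With Δn_gas = 0 − 1 = -1, Q moves away from K toward the side with fewer gas moles, so the system shifts toward the side with more gas moles — to the left.
The forward reaction is endothermic. Raising T favours the endothermic direction — shift to the right.
The two effects oppose each other, so the net shift — and hence the change in M4 — cannot be determined from the given information.

cannot be determined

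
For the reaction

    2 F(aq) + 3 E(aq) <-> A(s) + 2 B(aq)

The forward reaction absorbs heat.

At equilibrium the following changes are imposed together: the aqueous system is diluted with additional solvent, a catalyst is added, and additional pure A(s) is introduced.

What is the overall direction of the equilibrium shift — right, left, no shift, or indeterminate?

Dilution lowers every aqueous concentration by the same factor. Δn_aq = 2 − 5 = -3, so the system shifts toward the side with more dissolved moles — to the left.
A catalyst speeds both forward and reverse rates equally; it changes neither Q nor K — no shift from this change.
A is a pure solid; its activity is 1 regardless of amount, so Q is unaffected — no shift from this change.
Only the nonzero effect(s) matter; the net shift is to the left.

left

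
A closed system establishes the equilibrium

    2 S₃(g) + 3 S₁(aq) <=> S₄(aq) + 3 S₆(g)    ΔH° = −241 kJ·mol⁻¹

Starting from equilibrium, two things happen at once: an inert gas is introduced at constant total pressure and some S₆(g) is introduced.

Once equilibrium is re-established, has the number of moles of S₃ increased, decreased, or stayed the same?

Adding inert gas at constant total pressure expands the volume and lowers every reacting partial pressure. With Δn_gas = 3 − 2 = +1, Q moves away from K toward the side with fewer gas moles, so the system shifts toward the side with more gas moles — to the right.
Adding S₆ (g), a product, drives the reaction to the left.
The two effects oppose each other, so the net shift — and hence the change in S₃ — cannot be determined from the given information.

cannot be determined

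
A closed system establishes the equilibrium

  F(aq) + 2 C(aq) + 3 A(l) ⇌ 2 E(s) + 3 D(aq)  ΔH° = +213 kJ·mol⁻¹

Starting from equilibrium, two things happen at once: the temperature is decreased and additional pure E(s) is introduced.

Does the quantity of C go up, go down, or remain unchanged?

increases

The forward reaction is endothermic. Lowering T favours the exothermic direction — shift to the left.
E is a pure solid; its activity is 1 regardless of amount, so Q is unaffected — no shift from this change.
The net shift is to the left. C is a reactant, so its amount increases.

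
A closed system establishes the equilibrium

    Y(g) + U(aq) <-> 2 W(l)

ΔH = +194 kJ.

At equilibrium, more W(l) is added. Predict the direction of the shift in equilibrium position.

no shift

W is a pure liquid; its activity is 1 regardless of amount, so Q is unaffected — no shift from this change.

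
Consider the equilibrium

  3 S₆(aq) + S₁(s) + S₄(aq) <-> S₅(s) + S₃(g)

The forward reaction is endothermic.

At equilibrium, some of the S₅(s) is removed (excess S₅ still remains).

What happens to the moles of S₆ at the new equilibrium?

S₅ is a pure solid; its activity is 1 regardless of amount, so Q is unaffected — no shift from this change.
No net shift occurs, so the amount of S₆ is unchanged.

unchanged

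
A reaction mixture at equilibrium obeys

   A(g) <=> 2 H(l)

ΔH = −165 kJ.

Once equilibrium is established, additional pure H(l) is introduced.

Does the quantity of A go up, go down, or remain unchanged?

H is a pure liquid; its activity is 1 regardless of amount, so Q is unaffected — no shift from this change.
No net shift occurs, so the amount of A is unchanged.

unchanged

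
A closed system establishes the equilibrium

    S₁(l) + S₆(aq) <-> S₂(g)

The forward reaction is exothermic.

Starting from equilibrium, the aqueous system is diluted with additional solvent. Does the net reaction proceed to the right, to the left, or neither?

Dilution lowers every aqueous concentration by the same factor. Δn_aq = 0 − 1 = -1, so the system shifts toward the side with more dissolved moles — to the left.

left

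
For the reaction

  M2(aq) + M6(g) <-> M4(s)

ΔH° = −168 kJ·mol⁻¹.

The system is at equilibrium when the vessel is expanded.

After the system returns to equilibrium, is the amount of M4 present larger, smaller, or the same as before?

decreases

Gas moles: reactants 1, products 0 (Δn_gas = -1). Expansion shifts the system toward the side with more moles of gas — to the left.
The net shift is to the left. M4 is a product, so its amount decreases.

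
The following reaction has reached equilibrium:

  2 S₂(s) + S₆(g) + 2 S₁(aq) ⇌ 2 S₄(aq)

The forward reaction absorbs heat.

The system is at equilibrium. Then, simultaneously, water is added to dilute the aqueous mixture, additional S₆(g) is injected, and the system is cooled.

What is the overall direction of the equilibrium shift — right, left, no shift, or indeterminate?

Dilution scales every aqueous concentration by the same factor. Δn_aq = 2 − 2 = 0, so Q is unchanged — no shift.
Adding S₆ (g), a reactant, drives the reaction to the right.
The forward reaction is endothermic. Lowering T favours the exothermic direction — shift to the left.
The individual effects push in opposite directions; without quantitative information the net direction cannot be determined.

cannot be determined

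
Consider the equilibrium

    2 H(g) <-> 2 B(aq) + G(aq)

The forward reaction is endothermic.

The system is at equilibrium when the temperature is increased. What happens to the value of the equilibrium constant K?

increases

K depends on temperature via the van 't Hoff relation. The forward reaction is endothermic, so raising T increases K.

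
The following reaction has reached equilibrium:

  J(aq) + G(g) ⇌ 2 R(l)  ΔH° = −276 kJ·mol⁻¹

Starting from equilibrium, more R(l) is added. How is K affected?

The equilibrium constant depends only on temperature. This perturbation changes neither the position of equilibrium nor K.

unchanged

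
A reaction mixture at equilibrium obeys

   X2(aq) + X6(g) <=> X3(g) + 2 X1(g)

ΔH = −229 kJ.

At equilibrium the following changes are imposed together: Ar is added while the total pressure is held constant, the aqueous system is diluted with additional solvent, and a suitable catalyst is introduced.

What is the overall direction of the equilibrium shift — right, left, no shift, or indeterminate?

Adding inert gas at constant total pressure expands the volume and lowers every reacting partial pressure. With Δn_gas = 3 − 1 = +2, Q moves away from K toward the side with fewer gas moles, so the system shifts toward the side with more gas moles — to the right.
Dilution lowers every aqueous concentration by the same factor. Δn_aq = 0 − 1 = -1, so the system shifts toward the side with more dissolved moles — to the left.
A catalyst speeds both forward and reverse rates equally; it changes neither Q nor K — no shift from this change.
The individual effects push in opposite directions; without quantitative information the net direction cannot be determined.

cannot be determined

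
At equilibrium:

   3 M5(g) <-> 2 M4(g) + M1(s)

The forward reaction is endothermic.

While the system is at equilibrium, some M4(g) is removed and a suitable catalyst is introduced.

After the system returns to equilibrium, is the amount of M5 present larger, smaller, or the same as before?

decreases

Removing M4 (g), a product, drives the reaction to the right.
A catalyst speeds both forward and reverse rates equally; it changes neither Q nor K — no shift from this change.
The net shift is to the right. M5 is a reactant, so its amount decreases.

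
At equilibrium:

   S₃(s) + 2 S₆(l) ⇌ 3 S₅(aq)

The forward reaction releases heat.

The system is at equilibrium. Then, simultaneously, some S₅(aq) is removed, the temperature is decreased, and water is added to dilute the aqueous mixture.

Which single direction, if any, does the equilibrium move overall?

right

Removing S₅ (aq), a product, drives the reaction to the right.
The forward reaction is exothermic. Lowering T favours the exothermic direction — shift to the right.
Dilution lowers every aqueous concentration by the same factor. Δn_aq = 3 − 0 = +3, so the system shifts toward the side with more dissolved moles — to the right.
All effects act in the same direction — net shift to the right.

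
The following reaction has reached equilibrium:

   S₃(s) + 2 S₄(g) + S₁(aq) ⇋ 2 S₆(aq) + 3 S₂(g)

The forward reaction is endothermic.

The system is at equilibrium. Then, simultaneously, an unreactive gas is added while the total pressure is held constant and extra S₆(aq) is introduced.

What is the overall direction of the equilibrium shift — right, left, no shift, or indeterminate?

cannot be determined

Adding inert gas at constant total pressure expands the volume and lowers every reacting partial pressure. With Δn_gas = 3 − 2 = +1, Q moves away from K toward the side with fewer gas moles, so the system shifts toward the side with more gas moles — to the right.
Adding S₆ (aq), a product, drives the reaction to the left.
The individual effects push in opposite directions; without quantitative information the net direction cannot be determined.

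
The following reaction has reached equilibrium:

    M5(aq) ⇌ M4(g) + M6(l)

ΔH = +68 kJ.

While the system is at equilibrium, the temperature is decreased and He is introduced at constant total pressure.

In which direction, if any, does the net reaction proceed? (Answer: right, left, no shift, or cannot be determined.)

The forward reaction is endothermic. Lowering T favours the exothermic direction — shift to the left.
Adding inert gas at constant total pressure expands the volume and lowers every reacting partial pressure. With Δn_gas = 1 − 0 = +1, Q moves away from K toward the side with fewer gas moles, so the system shifts toward the side with more gas moles — to the right.
The individual effects push in opposite directions; without quantitative information the net direction cannot be determined.

cannot be determined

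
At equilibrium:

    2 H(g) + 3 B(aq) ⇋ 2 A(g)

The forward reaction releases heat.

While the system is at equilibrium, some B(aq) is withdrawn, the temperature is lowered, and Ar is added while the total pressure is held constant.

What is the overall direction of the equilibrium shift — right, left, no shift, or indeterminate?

cannot be determined

Removing B (aq), a reactant, drives the reaction to the left.
The forward reaction is exothermic. Lowering T favours the exothermic direction — shift to the right.
Adding inert gas at constant total pressure expands the volume, scaling every reacting partial pressure by the same factor. Δn_gas = 2 − 2 = 0, so Q is unchanged — no shift.
The individual effects push in opposite directions; without quantitative information the net direction cannot be determined.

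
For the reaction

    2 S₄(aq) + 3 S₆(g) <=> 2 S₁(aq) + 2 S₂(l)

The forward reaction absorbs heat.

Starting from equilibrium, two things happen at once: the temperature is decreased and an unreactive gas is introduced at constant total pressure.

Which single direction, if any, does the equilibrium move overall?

The forward reaction is endothermic. Lowering T favours the exothermic direction — shift to the left.
Adding inert gas at constant total pressure expands the volume and lowers every reacting partial pressure. With Δn_gas = 0 − 3 = -3, Q moves away from K toward the side with fewer gas moles, so the system shifts toward the side with more gas moles — to the left.
All effects act in the same direction — net shift to the left.

left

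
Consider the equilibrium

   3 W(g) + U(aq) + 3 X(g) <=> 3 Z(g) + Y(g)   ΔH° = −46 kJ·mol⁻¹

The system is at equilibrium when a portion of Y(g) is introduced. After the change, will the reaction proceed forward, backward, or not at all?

left

Adding Y (g), a product, drives the reaction to the left.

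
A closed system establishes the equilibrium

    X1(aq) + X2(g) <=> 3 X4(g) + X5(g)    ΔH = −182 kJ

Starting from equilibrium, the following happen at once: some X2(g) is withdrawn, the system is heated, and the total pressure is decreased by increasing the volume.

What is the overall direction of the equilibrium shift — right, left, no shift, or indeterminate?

cannot be determined

Removing X2 (g), a reactant, drives the reaction to the left.
The forward reaction is exothermic. Raising T favours the endothermic direction — shift to the left.
Gas moles: reactants 1, products 4 (Δn_gas = +3). Expansion shifts the system toward the side with more moles of gas — to the right.
The individual effects push in opposite directions; without quantitative information the net direction cannot be determined.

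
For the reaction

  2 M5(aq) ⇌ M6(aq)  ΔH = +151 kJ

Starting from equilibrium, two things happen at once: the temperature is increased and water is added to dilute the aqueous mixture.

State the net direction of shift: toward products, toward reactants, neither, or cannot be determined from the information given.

cannot be determined

The forward reaction is endothermic. Raising T favours the endothermic direction — shift to the right.
Dilution lowers every aqueous concentration by the same factor. Δn_aq = 1 − 2 = -1, so the system shifts toward the side with more dissolved moles — to the left.
The individual effects push in opposite directions; without quantitative information the net direction cannot be determined.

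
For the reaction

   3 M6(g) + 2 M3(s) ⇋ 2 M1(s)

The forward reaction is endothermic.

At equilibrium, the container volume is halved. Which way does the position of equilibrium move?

right

Gas moles: reactants 3, products 0 (Δn_gas = -3). Compression shifts the system toward the side with fewer moles of gas — to the right.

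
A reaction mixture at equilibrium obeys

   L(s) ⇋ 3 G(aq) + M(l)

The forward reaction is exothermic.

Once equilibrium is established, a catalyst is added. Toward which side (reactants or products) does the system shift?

A catalyst speeds both forward and reverse rates equally; it changes neither Q nor K — no shift from this change.

no shift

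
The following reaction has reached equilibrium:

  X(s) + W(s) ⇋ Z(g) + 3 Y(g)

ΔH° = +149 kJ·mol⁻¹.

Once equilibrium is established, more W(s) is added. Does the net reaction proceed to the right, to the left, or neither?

W is a pure solid; its activity is 1 regardless of amount, so Q is unaffected — no shift from this change.

no shift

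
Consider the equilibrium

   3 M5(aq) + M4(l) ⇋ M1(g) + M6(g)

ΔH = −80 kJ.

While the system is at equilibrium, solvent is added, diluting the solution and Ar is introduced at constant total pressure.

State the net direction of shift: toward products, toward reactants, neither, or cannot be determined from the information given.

Dilution lowers every aqueous concentration by the same factor. Δn_aq = 0 − 3 = -3, so the system shifts toward the side with more dissolved moles — to the left.
Adding inert gas at constant total pressure expands the volume and lowers every reacting partial pressure. With Δn_gas = 2 − 0 = +2, Q moves away from K toward the side with fewer gas moles, so the system shifts toward the side with more gas moles — to the right.
The individual effects push in opposite directions; without quantitative information the net direction cannot be determined.

cannot be determined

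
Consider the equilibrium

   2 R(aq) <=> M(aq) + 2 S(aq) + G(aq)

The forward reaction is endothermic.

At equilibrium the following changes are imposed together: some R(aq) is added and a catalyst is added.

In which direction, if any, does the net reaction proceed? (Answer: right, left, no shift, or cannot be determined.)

right

Adding R (aq), a reactant, drives the reaction to the right.
A catalyst speeds both forward and reverse rates equally; it changes neither Q nor K — no shift from this change.
Only the nonzero effect(s) matter; the net shift is to the right.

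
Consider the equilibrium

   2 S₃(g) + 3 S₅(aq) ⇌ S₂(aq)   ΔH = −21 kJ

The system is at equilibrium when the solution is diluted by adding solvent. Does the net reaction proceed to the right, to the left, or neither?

Dilution lowers every aqueous concentration by the same factor. Δn_aq = 1 − 3 = -2, so the system shifts toward the side with more dissolved moles — to the left.

left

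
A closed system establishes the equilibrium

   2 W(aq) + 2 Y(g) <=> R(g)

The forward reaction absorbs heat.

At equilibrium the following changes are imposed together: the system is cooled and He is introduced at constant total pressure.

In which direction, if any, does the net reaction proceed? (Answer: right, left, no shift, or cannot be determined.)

left

The forward reaction is endothermic. Lowering T favours the exothermic direction — shift to the left.
Adding inert gas at constant total pressure expands the volume and lowers every reacting partial pressure. With Δn_gas = 1 − 2 = -1, Q moves away from K toward the side with fewer gas moles, so the system shifts toward the side with more gas moles — to the left.
All effects act in the same direction — net shift to the left.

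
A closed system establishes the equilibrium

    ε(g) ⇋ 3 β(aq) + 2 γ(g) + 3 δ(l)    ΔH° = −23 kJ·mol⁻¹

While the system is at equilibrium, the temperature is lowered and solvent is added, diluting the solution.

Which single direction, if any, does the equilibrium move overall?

right

The forward reaction is exothermic. Lowering T favours the exothermic direction — shift to the right.
Dilution lowers every aqueous concentration by the same factor. Δn_aq = 3 − 0 = +3, so the system shifts toward the side with more dissolved moles — to the right.
All effects act in the same direction — net shift to the right.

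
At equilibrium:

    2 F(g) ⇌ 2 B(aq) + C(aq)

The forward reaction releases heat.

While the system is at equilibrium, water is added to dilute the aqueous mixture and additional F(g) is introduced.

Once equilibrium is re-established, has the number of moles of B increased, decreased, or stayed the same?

Dilution lowers every aqueous concentration by the same factor. Δn_aq = 3 − 0 = +3, so the system shifts toward the side with more dissolved moles — to the right.
Adding F (g), a reactant, drives the reaction to the right.
The net shift is to the right. B is a product, so its amount increases.

increases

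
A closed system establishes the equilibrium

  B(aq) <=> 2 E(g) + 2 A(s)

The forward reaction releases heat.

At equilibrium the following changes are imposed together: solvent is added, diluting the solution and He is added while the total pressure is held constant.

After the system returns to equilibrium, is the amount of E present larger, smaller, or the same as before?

Dilution lowers every aqueous concentration by the same factor. Δn_aq = 0 − 1 = -1, so the system shifts toward the side with more dissolved moles — to the left.
Adding inert gas at constant total pressure expands the volume and lowers every reacting partial pressure. With Δn_gas = 2 − 0 = +2, Q moves away from K toward the side with fewer gas moles, so the system shifts toward the side with more gas moles — to the right.
The two effects oppose each other, so the net shift — and hence the change in E — cannot be determined from the given information.

cannot be determined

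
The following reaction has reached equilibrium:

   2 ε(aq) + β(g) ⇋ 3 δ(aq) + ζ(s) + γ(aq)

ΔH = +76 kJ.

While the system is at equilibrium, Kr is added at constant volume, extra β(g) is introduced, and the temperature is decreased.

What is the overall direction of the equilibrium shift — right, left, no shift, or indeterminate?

At constant volume, adding an inert gas leaves every reacting species' partial pressure unchanged, so Q is unchanged — no shift from this change.
Adding β (g), a reactant, drives the reaction to the right.
The forward reaction is endothermic. Lowering T favours the exothermic direction — shift to the left.
The individual effects push in opposite directions; without quantitative information the net direction cannot be determined.

cannot be determined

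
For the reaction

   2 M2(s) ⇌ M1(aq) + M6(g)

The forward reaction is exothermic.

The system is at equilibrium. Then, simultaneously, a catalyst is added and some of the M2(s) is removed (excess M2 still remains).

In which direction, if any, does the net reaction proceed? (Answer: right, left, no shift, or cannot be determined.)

A catalyst speeds both forward and reverse rates equally; it changes neither Q nor K — no shift from this change.
M2 is a pure solid; its activity is 1 regardless of amount, so Q is unaffected — no shift from this change.
None of the changes alters Q relative to K, so there is no net shift.

no shift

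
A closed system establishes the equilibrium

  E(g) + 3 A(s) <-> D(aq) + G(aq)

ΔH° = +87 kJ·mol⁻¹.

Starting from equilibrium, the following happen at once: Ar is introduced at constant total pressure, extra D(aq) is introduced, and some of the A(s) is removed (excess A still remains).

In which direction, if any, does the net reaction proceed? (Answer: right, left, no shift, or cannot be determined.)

left

Adding inert gas at constant total pressure expands the volume and lowers every reacting partial pressure. With Δn_gas = 0 − 1 = -1, Q moves away from K toward the side with fewer gas moles, so the system shifts toward the side with more gas moles — to the left.
Adding D (aq), a product, drives the reaction to the left.
A is a pure solid; its activity is 1 regardless of amount, so Q is unaffected — no shift from this change.
Only the nonzero effect(s) matter; the net shift is to the left.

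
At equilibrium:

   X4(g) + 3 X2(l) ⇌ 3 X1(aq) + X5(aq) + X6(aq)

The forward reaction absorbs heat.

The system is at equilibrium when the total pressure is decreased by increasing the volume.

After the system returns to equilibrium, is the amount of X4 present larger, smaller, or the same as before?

increases

Gas moles: reactants 1, products 0 (Δn_gas = -1). Expansion shifts the system toward the side with more moles of gas — to the left.
The net shift is to the left. X4 is a reactant, so its amount increases.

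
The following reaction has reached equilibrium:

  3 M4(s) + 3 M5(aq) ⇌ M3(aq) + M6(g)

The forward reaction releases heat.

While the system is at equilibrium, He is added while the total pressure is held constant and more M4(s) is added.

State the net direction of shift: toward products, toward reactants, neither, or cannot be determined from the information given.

right

Adding inert gas at constant total pressure expands the volume and lowers every reacting partial pressure. With Δn_gas = 1 − 0 = +1, Q moves away from K toward the side with fewer gas moles, so the system shifts toward the side with more gas moles — to the right.
M4 is a pure solid; its activity is 1 regardless of amount, so Q is unaffected — no shift from this change.
Only the nonzero effect(s) matter; the net shift is to the right.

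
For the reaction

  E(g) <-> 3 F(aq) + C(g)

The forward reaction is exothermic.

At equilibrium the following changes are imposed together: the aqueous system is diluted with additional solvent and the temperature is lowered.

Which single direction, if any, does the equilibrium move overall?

right

Dilution lowers every aqueous concentration by the same factor. Δn_aq = 3 − 0 = +3, so the system shifts toward the side with more dissolved moles — to the right.
The forward reaction is exothermic. Lowering T favours the exothermic direction — shift to the right.
All effects act in the same direction — net shift to the right.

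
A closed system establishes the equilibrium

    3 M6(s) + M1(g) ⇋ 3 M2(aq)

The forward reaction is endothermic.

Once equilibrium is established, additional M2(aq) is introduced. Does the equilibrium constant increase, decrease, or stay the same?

The equilibrium constant depends only on temperature. This perturbation may move the position of equilibrium, but since T is unchanged, K itself is unchanged.

unchanged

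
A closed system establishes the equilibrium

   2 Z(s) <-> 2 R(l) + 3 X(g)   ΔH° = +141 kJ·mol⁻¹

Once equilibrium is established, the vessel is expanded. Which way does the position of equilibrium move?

Gas moles: reactants 0, products 3 (Δn_gas = +3). Expansion shifts the system toward the side with more moles of gas — to the right.

right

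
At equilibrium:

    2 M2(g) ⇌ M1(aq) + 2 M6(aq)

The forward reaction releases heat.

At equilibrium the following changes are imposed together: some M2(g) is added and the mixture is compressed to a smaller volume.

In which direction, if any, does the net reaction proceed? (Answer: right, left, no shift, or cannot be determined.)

right

Adding M2 (g), a reactant, drives the reaction to the right.
Gas moles: reactants 2, products 0 (Δn_gas = -2). Compression shifts the system toward the side with fewer moles of gas — to the right.
All effects act in the same direction — net shift to the right.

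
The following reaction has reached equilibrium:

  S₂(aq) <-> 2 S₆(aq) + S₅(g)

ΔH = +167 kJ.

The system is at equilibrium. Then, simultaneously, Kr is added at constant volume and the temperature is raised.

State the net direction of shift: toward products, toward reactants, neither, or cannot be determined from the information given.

right

At constant volume, adding an inert gas leaves every reacting species' partial pressure unchanged, so Q is unchanged — no shift from this change.
The forward reaction is endothermic. Raising T favours the endothermic direction — shift to the right.
Only the nonzero effect(s) matter; the net shift is to the right.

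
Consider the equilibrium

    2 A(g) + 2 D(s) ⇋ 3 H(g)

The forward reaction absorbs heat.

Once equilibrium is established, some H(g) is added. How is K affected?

unchanged

The equilibrium constant depends only on temperature. This perturbation may move the position of equilibrium, but since T is unchanged, K itself is unchanged.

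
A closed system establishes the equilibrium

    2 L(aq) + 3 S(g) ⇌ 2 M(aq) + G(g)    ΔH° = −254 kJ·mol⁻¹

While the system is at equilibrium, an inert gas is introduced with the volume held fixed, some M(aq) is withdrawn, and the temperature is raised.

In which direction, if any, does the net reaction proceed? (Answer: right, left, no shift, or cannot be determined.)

At constant volume, adding an inert gas leaves every reacting species' partial pressure unchanged, so Q is unchanged — no shift from this change.
Removing M (aq), a product, drives the reaction to the right.
The forward reaction is exothermic. Raising T favours the endothermic direction — shift to the left.
The individual effects push in opposite directions; without quantitative information the net direction cannot be determined.

cannot be determined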